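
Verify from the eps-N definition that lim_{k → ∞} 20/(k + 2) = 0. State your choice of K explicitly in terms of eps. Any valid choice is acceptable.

K = 20/eps

Fix eps > 0. For k ≥ 1, |20/(k + 2) − 0| = 20/(k + 2) ≤ 20/k.
We need 20/k < eps, i.e. k > 20/eps.
Take K = 20/eps. If k > K then |20/(k + 2)| ≤ 20/k < eps.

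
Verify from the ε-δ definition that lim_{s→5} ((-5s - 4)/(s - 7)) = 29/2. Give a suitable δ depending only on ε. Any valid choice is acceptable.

δ = min(1, (2/39)ε)

Let ε > 0. We want δ > 0 with 0 < |s − 5| < δ ⇒ |(-5s - 4)/(s - 7) − (29/2)| < ε.
Combining over a common denominator, (-5s - 4)/(s - 7) − (29/2) = [(-5s - 4)·(-2) − (-29)·(s - 7)] / [(-2)·(s - 7)] = 39(s − 5) / ((-2)(s - 7)).
So |(-5s - 4)/(s - 7) − (29/2)| = 39|s − 5| / (2·|s − 7|).
Require δ ≤ 1, so |s − 7| ≥ |-2| − |s − 5| > 2 − 1 = 1.
Hence |(-5s - 4)/(s - 7) − (29/2)| < 39|s − 5|/(2·1) = (39/2)|s − 5|, which is < ε once |s − 5| < (2/39)ε.
Take δ = min(1, (2/39)ε). Then 0 < |s − 5| < δ forces both bounds, so |(-5s - 4)/(s - 7) − (29/2)| < ε.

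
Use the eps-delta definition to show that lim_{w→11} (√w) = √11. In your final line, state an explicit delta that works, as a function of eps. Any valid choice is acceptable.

Let eps > 0 be given. We want delta > 0 such that 0 < |w − 11| < delta implies |√w − √11| < eps.
Rationalise: √w − √11 = (w − 11)/(√w + √11), so |√w − √11| = |w − 11|/(√w + √11).
Restrict delta ≤ 11 so that |w − 11| < 11 forces w > 0, and then √w + √11 > √11.
Hence |√w − √11| < |w − 11|/√11, which is < eps once |w − 11| < √11·eps.
Take delta = min(11, √11·eps). If 0 < |w − 11| < delta then w > 0 and |√w − √11| < |w − 11|/√11 < eps.

delta = min(11, √11·eps)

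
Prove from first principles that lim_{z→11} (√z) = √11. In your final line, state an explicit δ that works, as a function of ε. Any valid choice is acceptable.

δ = min(11, √11·ε)

Let ε > 0. We want δ > 0 such that 0 < |z − 11| < δ implies |√z − √11| < ε.
Rationalise: √z − √11 = (z − 11)/(√z + √11), so |√z − √11| = |z − 11|/(√z + √11).
Restrict δ ≤ 11 so that |z − 11| < 11 forces z > 0, and then √z + √11 > √11.
Hence |√z − √11| < |z − 11|/√11, which is < ε once |z − 11| < √11·ε.
Take δ = min(11, √11·ε). If 0 < |z − 11| < δ then z > 0 and |√z − √11| < |z − 11|/√11 < ε.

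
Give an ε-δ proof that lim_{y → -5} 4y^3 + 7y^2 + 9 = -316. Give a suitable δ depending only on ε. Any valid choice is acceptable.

δ = min(1, ε/287)

Let ε > 0. We want δ > 0 such that 0 < |y + 5| < δ implies |(4y^3 + 7y^2 + 9) + 316| < ε.
(4y^3 + 7y^2 + 9) + 316 = 4y^3 + 7y^2 + 325 = (y + 5)(4y^2 - 13y + 65).
So |(4y^3 + 7y^2 + 9) + 316| = |y + 5|·|4y^2 - 13y + 65|.
Assume first that |y + 5| < 1, so |y| < 6. Then |4y^2 - 13y + 65| ≤ 4·6^2 + 13·6 + 65 = 287.
Hence |(4y^3 + 7y^2 + 9) + 316| ≤ 287|y + 5| < ε provided |y + 5| < ε/287.
Take δ = min(1, ε/287). Then 0 < |y + 5| < δ gives both |y + 5| < 1 and |y + 5| < ε/287, so |(4y^3 + 7y^2 + 9) + 316| < ε.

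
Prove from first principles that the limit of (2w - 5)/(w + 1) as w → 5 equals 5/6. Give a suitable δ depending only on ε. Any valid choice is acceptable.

Suppose ε > 0. We want δ > 0 with 0 < |w − 5| < δ ⇒ |(2w - 5)/(w + 1) − (5/6)| < ε.
Combining over a common denominator, (2w - 5)/(w + 1) − (5/6) = [(2w - 5)·6 − 5·(w + 1)] / [6·(w + 1)] = 7(w − 5) / (6(w + 1)).
So |(2w - 5)/(w + 1) − (5/6)| = 7|w − 5| / (6·|w + 1|).
Require δ ≤ 3, so |w + 1| ≥ |6| − |w − 5| > 6 − 3 = 3.
Hence |(2w - 5)/(w + 1) − (5/6)| < 7|w − 5|/(6·3) = (7/18)|w − 5|, which is < ε once |w − 5| < (18/7)ε.
Take δ = min(3, (18/7)ε). Then 0 < |w − 5| < δ forces both bounds, so |(2w - 5)/(w + 1) − (5/6)| < ε.

δ = min(3, (18/7)ε)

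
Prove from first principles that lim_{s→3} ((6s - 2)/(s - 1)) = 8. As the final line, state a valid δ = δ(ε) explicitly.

Let ε > 0. We want δ > 0 with 0 < |s − 3| < δ ⇒ |(6s - 2)/(s - 1) − 8| < ε.
Combining over a common denominator, (6s - 2)/(s - 1) − 8 = [(6s - 2)·2 − 16·(s - 1)] / [2·(s - 1)] = -4(s − 3) / (2(s - 1)).
So |(6s - 2)/(s - 1) − 8| = 4|s − 3| / (2·|s − 1|).
Require δ ≤ 1, so |s − 1| ≥ |2| − |s − 3| > 2 − 1 = 1.
Hence |(6s - 2)/(s - 1) − 8| < 4|s − 3|/(2·1) = 2|s − 3|, which is < ε once |s − 3| < (1/2)ε.
Take δ = min(1, (1/2)ε). Then 0 < |s − 3| < δ forces both bounds, so |(6s - 2)/(s - 1) − 8| < ε.

δ = min(1, (1/2)ε)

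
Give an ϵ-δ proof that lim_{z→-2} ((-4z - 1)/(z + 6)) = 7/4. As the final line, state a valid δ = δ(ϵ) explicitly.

Let ϵ > 0. We want δ > 0 with 0 < |z + 2| < δ ⇒ |(-4z - 1)/(z + 6) − (7/4)| < ϵ.
Combining over a common denominator, (-4z - 1)/(z + 6) − (7/4) = [(-4z - 1)·4 − 7·(z + 6)] / [4·(z + 6)] = -23(z + 2) / (4(z + 6)).
So |(-4z - 1)/(z + 6) − (7/4)| = 23|z + 2| / (4·|z + 6|).
Restrict δ ≤ 2. Then |z + 2| < 2 gives |z + 6| = |(z + 2) + 4| ≥ 4 − 2 = 2.
Hence |(-4z - 1)/(z + 6) − (7/4)| < 23|z + 2|/(4·2) = (23/8)|z + 2|, which is < ϵ once |z + 2| < (8/23)ϵ.
Take δ = min(2, (8/23)ϵ). Then 0 < |z + 2| < δ forces both bounds, so |(-4z - 1)/(z + 6) − (7/4)| < ϵ.

δ = min(2, (8/23)ϵ)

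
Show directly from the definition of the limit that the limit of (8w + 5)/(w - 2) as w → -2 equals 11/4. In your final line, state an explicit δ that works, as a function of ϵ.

δ = min(2, (8/21)ϵ)

Let ϵ > 0. We want δ > 0 with 0 < |w + 2| < δ ⇒ |(8w + 5)/(w - 2) − (11/4)| < ϵ.
Combining over a common denominator, (8w + 5)/(w - 2) − (11/4) = [(8w + 5)·(-4) − (-11)·(w - 2)] / [(-4)·(w - 2)] = -21(w + 2) / ((-4)(w - 2)).
So |(8w + 5)/(w - 2) − (11/4)| = 21|w + 2| / (4·|w − 2|).
Require δ ≤ 2, so |w − 2| ≥ |-4| − |w + 2| > 4 − 2 = 2.
Hence |(8w + 5)/(w - 2) − (11/4)| < 21|w + 2|/(4·2) = (21/8)|w + 2|, which is < ϵ once |w + 2| < (8/21)ϵ.
Take δ = min(2, (8/21)ϵ). Then 0 < |w + 2| < δ forces both bounds, so |(8w + 5)/(w - 2) − (11/4)| < ϵ.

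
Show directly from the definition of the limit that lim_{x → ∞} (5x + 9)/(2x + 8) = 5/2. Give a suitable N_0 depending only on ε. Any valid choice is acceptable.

N_0 = (11/2)/ε

Suppose ε > 0. We seek N_0 > 0 such that x > N_0 implies |(5x + 9)/(2x + 8) − (5/2)| < ε.
(5x + 9)/(2x + 8) − (5/2) = (2(5x + 9) − 5(2x + 8)) / (2(2x + 8)) = -22/(2(2x + 8)).
For x > 0 we have 2x + 8 > 2x, so |(5x + 9)/(2x + 8) − (5/2)| = 22/(2(2x + 8)) < 22/(2·2x) = (11/2)/x.
Thus |(5x + 9)/(2x + 8) − (5/2)| < ε whenever x > (11/2)/ε.
Take N_0 = (11/2)/ε. If x > N_0 then |(5x + 9)/(2x + 8) − (5/2)| < (11/2)/x < ε.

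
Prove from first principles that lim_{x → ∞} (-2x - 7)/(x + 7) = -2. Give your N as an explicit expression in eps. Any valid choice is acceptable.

Let eps > 0. We seek N > 0 such that x > N implies |(-2x - 7)/(x + 7) + 2| < eps.
(-2x - 7)/(x + 7) + 2 = ((-2x - 7) − (-2)(x + 7)) / ((x + 7)) = 7/((x + 7)).
For x > 0 we have x + 7 > x, so |(-2x - 7)/(x + 7) + 2| = 7/((x + 7)) < 7/(x) = 7/x.
Thus |(-2x - 7)/(x + 7) + 2| < eps whenever x > 7/eps.
Take N = 7/eps. If x > N then |(-2x - 7)/(x + 7) + 2| < 7/x < eps.

N = 7/eps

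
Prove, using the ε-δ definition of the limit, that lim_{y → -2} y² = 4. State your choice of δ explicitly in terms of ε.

Let ε > 0 be given. We seek δ > 0 with 0 < |y + 2| < δ ⇒ |y² − 4| < ε.
Factor: y² − 4 = (y + 2)(y - 2), so |y² − 4| = |y + 2|·|y - 2|.
Impose δ ≤ 1 so that |y| < 3; then |y - 2| ≤ 5.
Hence |y² − 4| ≤ 5|y + 2|, which is < ε once |y + 2| < ε/5.
Take δ = min(1, ε/5). If 0 < |y + 2| < δ then both bounds hold and |y² − 4| ≤ 5|y + 2| < 5·(ε/5) = ε.

δ = min(1, ε/5)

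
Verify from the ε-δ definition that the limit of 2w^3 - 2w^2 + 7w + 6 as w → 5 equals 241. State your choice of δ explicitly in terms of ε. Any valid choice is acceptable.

Let ε > 0. We want δ > 0 such that 0 < |w − 5| < δ implies |(2w^3 - 2w^2 + 7w + 6) − 241| < ε.
(2w^3 - 2w^2 + 7w + 6) − 241 = 2w^3 - 2w^2 + 7w - 235 = (w − 5)(2w^2 + 8w + 47).
So |(2w^3 - 2w^2 + 7w + 6) − 241| = |w − 5|·|2w^2 + 8w + 47|.
Require δ ≤ 1. Then |w − 5| < 1 gives |w| < 6, and by the triangle inequality |2w^2 + 8w + 47| ≤ 2·6^2 + 8·6 + 47 = 167.
Hence |(2w^3 - 2w^2 + 7w + 6) − 241| ≤ 167|w − 5| < ε provided |w − 5| < ε/167.
Take δ = min(1, ε/167). Then 0 < |w − 5| < δ gives both |w − 5| < 1 and |w − 5| < ε/167, so |(2w^3 - 2w^2 + 7w + 6) − 241| < ε.

δ = min(1, ε/167)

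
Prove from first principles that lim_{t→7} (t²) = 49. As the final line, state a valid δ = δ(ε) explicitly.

Fix ε > 0. We seek δ > 0 with 0 < |t − 7| < δ ⇒ |t² − 49| < ε.
Factor: t² − 49 = (t − 7)(t + 7), so |t² − 49| = |t − 7|·|t + 7|.
Impose δ ≤ 1 so that |t| < 8; then |t + 7| ≤ 15.
Hence |t² − 49| ≤ 15|t − 7|, which is < ε once |t − 7| < ε/15.
Take δ = min(1, ε/15). If 0 < |t − 7| < δ then both bounds hold and |t² − 49| ≤ 15|t − 7| < 15·(ε/15) = ε.

δ = min(1, ε/15)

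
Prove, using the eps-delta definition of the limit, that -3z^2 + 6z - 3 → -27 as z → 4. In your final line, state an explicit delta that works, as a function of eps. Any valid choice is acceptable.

delta = min(1, eps/21)

Let eps > 0 be given. We want delta > 0 such that 0 < |z − 4| < delta implies |(-3z^2 + 6z - 3) + 27| < eps.
(-3z^2 + 6z - 3) + 27 = -3z^2 + 6z + 24 = (z − 4)(-3z - 6).
So |(-3z^2 + 6z - 3) + 27| = |z − 4|·|-3z - 6|.
Assume first that |z − 4| < 1, so |z| < 5. Then |-3z - 6| ≤ 3·5 + 6 = 21.
Hence |(-3z^2 + 6z - 3) + 27| ≤ 21|z − 4| < eps provided |z − 4| < eps/21.
Take delta = min(1, eps/21). Then 0 < |z − 4| < delta gives both |z − 4| < 1 and |z − 4| < eps/21, so |(-3z^2 + 6z - 3) + 27| < eps.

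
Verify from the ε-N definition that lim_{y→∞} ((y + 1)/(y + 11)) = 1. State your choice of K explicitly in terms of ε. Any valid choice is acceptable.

Fix ε > 0. We seek K > 0 such that y > K implies |(y + 1)/(y + 11) − 1| < ε.
(y + 1)/(y + 11) − 1 = ((y + 1) − (y + 11)) / ((y + 11)) = -10/((y + 11)).
For y > 0 we have y + 11 > y, so |(y + 1)/(y + 11) − 1| = 10/((y + 11)) < 10/(y) = 10/y.
Thus |(y + 1)/(y + 11) − 1| < ε whenever y > 10/ε.
Take K = 10/ε. If y > K then |(y + 1)/(y + 11) − 1| < 10/y < ε.

K = 10/ε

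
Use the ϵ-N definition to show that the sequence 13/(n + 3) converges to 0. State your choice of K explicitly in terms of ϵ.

Let ϵ > 0 be given. For n ≥ 1, |13/(n + 3) − 0| = 13/(n + 3) ≤ 13/n.
We need 13/n < ϵ, i.e. n > 13/ϵ.
Take K = 13/ϵ. If n > K then |13/(n + 3)| ≤ 13/n < ϵ.

K = 13/ϵ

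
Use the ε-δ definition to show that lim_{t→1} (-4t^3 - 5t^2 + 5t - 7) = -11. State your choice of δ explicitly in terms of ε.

δ = min(2, ε/67)

Suppose ε > 0. We want δ > 0 such that 0 < |t − 1| < δ implies |(-4t^3 - 5t^2 + 5t - 7) + 11| < ε.
(-4t^3 - 5t^2 + 5t - 7) + 11 = -4t^3 - 5t^2 + 5t + 4 = (t − 1)(-4t^2 - 9t - 4).
So |(-4t^3 - 5t^2 + 5t - 7) + 11| = |t − 1|·|-4t^2 - 9t - 4|.
Assume first that |t − 1| < 2, so |t| < 3. Then |-4t^2 - 9t - 4| ≤ 4·3^2 + 9·3 + 4 = 67.
Hence |(-4t^3 - 5t^2 + 5t - 7) + 11| ≤ 67|t − 1| < ε provided |t − 1| < ε/67.
Take δ = min(2, ε/67). Then 0 < |t − 1| < δ gives both |t − 1| < 2 and |t − 1| < ε/67, so |(-4t^3 - 5t^2 + 5t - 7) + 11| < ε.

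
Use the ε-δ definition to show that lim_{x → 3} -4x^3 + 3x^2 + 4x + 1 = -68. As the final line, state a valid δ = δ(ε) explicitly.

δ = min(2, ε/168)

Let ε > 0. We want δ > 0 such that 0 < |x − 3| < δ implies |(-4x^3 + 3x^2 + 4x + 1) + 68| < ε.
(-4x^3 + 3x^2 + 4x + 1) + 68 = -4x^3 + 3x^2 + 4x + 69 = (x − 3)(-4x^2 - 9x - 23).
So |(-4x^3 + 3x^2 + 4x + 1) + 68| = |x − 3|·|-4x^2 - 9x - 23|.
Assume first that |x − 3| < 2, so |x| < 5. Then |-4x^2 - 9x - 23| ≤ 4·5^2 + 9·5 + 23 = 168.
Hence |(-4x^3 + 3x^2 + 4x + 1) + 68| ≤ 168|x − 3| < ε provided |x − 3| < ε/168.
Choosing δ = min(2, ε/168) ensures both conditions, hence |(-4x^3 + 3x^2 + 4x + 1) + 68| < ε.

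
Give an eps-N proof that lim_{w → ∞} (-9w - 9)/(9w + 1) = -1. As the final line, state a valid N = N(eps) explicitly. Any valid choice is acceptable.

Suppose eps > 0. We seek N > 0 such that w > N implies |(-9w - 9)/(9w + 1) + 1| < eps.
(-9w - 9)/(9w + 1) + 1 = (9(-9w - 9) − (-9)(9w + 1)) / (9(9w + 1)) = -72/(9(9w + 1)).
For w > 0 we have 9w + 1 > 9w, so |(-9w - 9)/(9w + 1) + 1| = 72/(9(9w + 1)) < 72/(9·9w) = (8/9)/w.
Thus |(-9w - 9)/(9w + 1) + 1| < eps whenever w > (8/9)/eps.
Take N = (8/9)/eps. If w > N then |(-9w - 9)/(9w + 1) + 1| < (8/9)/w < eps.

N = (8/9)/eps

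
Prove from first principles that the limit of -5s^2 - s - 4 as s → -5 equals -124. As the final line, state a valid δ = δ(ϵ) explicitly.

Let ϵ > 0 be given. We want δ > 0 such that 0 < |s + 5| < δ implies |(-5s^2 - s - 4) + 124| < ϵ.
(-5s^2 - s - 4) + 124 = -5s^2 - s + 120 = (s + 5)(-5s + 24).
So |(-5s^2 - s - 4) + 124| = |s + 5|·|-5s + 24|.
Require δ ≤ 2. Then |s + 5| < 2 gives |s| < 7, and by the triangle inequality |-5s + 24| ≤ 5·7 + 24 = 59.
Hence |(-5s^2 - s - 4) + 124| ≤ 59|s + 5| < ϵ provided |s + 5| < ϵ/59.
Take δ = min(2, ϵ/59). Then 0 < |s + 5| < δ gives both |s + 5| < 2 and |s + 5| < ϵ/59, so |(-5s^2 - s - 4) + 124| < ϵ.

δ = min(2, ϵ/59)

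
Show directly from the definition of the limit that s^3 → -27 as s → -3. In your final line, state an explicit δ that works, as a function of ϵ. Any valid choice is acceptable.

δ = min(1, ϵ/37)

Fix ϵ > 0. We seek δ > 0 with 0 < |s + 3| < δ ⇒ |s^3 + 27| < ϵ.
Factor: s^3 + 27 = (s + 3)(s^2 - 3s + 9), so |s^3 + 27| = |s + 3|·|s^2 - 3s + 9|.
Impose δ ≤ 1 so that |s| < 4; then |s^2 - 3s + 9| ≤ 37.
Hence |s^3 + 27| ≤ 37|s + 3|, which is < ϵ once |s + 3| < ϵ/37.
Take δ = min(1, ϵ/37). If 0 < |s + 3| < δ then both bounds hold and |s^3 + 27| ≤ 37|s + 3| < 37·(ϵ/37) = ϵ.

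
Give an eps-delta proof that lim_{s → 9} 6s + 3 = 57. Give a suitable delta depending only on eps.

delta = eps/6

Suppose eps > 0. We need delta > 0 so that 0 < |s − 9| < delta implies |(6s + 3) − 57| < eps.
Since (6s + 3) − 57 = 6(s − 9), we have |(6s + 3) − 57| = 6|s − 9|.
So 6|s − 9| < eps exactly when |s − 9| < eps/6.
Choosing delta = eps/6 gives |(6s + 3) − 57| = 6|s − 9| < eps whenever |s − 9| < delta.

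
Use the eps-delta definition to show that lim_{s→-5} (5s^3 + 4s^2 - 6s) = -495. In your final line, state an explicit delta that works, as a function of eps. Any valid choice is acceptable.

Fix eps > 0. We want delta > 0 such that 0 < |s + 5| < delta implies |(5s^3 + 4s^2 - 6s) + 495| < eps.
(5s^3 + 4s^2 - 6s) + 495 = 5s^3 + 4s^2 - 6s + 495 = (s + 5)(5s^2 - 21s + 99).
So |(5s^3 + 4s^2 - 6s) + 495| = |s + 5|·|5s^2 - 21s + 99|.
Assume first that |s + 5| < 2, so |s| < 7. Then |5s^2 - 21s + 99| ≤ 5·7^2 + 21·7 + 99 = 491.
Hence |(5s^3 + 4s^2 - 6s) + 495| ≤ 491|s + 5| < eps provided |s + 5| < eps/491.
Choosing delta = min(2, eps/491) ensures both conditions, hence |(5s^3 + 4s^2 - 6s) + 495| < eps.

delta = min(2, eps/491)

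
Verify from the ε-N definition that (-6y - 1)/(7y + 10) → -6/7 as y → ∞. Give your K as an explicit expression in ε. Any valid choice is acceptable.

K = (53/49)/ε

Let ε > 0. We seek K > 0 such that y > K implies |(-6y - 1)/(7y + 10) + 6/7| < ε.
(-6y - 1)/(7y + 10) + 6/7 = (7(-6y - 1) − (-6)(7y + 10)) / (7(7y + 10)) = 53/(7(7y + 10)).
For y > 0 we have 7y + 10 > 7y, so |(-6y - 1)/(7y + 10) + 6/7| = 53/(7(7y + 10)) < 53/(7·7y) = (53/49)/y.
Thus |(-6y - 1)/(7y + 10) + 6/7| < ε whenever y > (53/49)/ε.
Take K = (53/49)/ε. If y > K then |(-6y - 1)/(7y + 10) + 6/7| < (53/49)/y < ε.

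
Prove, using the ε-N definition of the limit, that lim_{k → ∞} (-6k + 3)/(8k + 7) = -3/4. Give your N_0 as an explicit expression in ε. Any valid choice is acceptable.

N_0 = (33/32)/ε

Suppose ε > 0. For k ≥ 1, |(-6k + 3)/(8k + 7) + 3/4| = |66|/(8(8k + 7)) = 66/(8(8k + 7)).
Since 8k + 7 ≥ 8k for k ≥ 1, this is ≤ 66/(8·8k) = (33/32)/k.
So |(-6k + 3)/(8k + 7) + 3/4| < ε whenever k > (33/32)/ε.
Take N_0 = (33/32)/ε. If k > N_0 then |(-6k + 3)/(8k + 7) + 3/4| ≤ (33/32)/k < ε.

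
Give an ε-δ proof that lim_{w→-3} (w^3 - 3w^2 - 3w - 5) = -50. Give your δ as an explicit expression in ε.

δ = min(1, ε/55)

Suppose ε > 0. We want δ > 0 such that 0 < |w + 3| < δ implies |(w^3 - 3w^2 - 3w - 5) + 50| < ε.
(w^3 - 3w^2 - 3w - 5) + 50 = w^3 - 3w^2 - 3w + 45 = (w + 3)(w^2 - 6w + 15).
So |(w^3 - 3w^2 - 3w - 5) + 50| = |w + 3|·|w^2 - 6w + 15|.
Assume first that |w + 3| < 1, so |w| < 4. Then |w^2 - 6w + 15| ≤ 4^2 + 6·4 + 15 = 55.
Hence |(w^3 - 3w^2 - 3w - 5) + 50| ≤ 55|w + 3| < ε provided |w + 3| < ε/55.
Take δ = min(1, ε/55). Then 0 < |w + 3| < δ gives both |w + 3| < 1 and |w + 3| < ε/55, so |(w^3 - 3w^2 - 3w - 5) + 50| < ε.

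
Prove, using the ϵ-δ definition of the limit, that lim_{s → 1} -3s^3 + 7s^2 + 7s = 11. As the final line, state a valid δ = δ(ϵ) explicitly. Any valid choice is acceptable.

δ = min(1, ϵ/31)

Suppose ϵ > 0. We want δ > 0 such that 0 < |s − 1| < δ implies |(-3s^3 + 7s^2 + 7s) − 11| < ϵ.
(-3s^3 + 7s^2 + 7s) − 11 = -3s^3 + 7s^2 + 7s - 11 = (s − 1)(-3s^2 + 4s + 11).
So |(-3s^3 + 7s^2 + 7s) − 11| = |s − 1|·|-3s^2 + 4s + 11|.
Require δ ≤ 1. Then |s − 1| < 1 gives |s| < 2, and by the triangle inequality |-3s^2 + 4s + 11| ≤ 3·2^2 + 4·2 + 11 = 31.
Hence |(-3s^3 + 7s^2 + 7s) − 11| ≤ 31|s − 1| < ϵ provided |s − 1| < ϵ/31.
Take δ = min(1, ϵ/31). Then 0 < |s − 1| < δ gives both |s − 1| < 1 and |s − 1| < ϵ/31, so |(-3s^3 + 7s^2 + 7s) − 11| < ϵ.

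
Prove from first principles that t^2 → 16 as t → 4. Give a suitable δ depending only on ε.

δ = min(2, ε/10)

Let ε > 0. We seek δ > 0 with 0 < |t − 4| < δ ⇒ |t^2 − 16| < ε.
Factor: t^2 − 16 = (t − 4)(t + 4), so |t^2 − 16| = |t − 4|·|t + 4|.
Impose δ ≤ 2 so that |t| < 6; then |t + 4| ≤ 10.
Hence |t^2 − 16| ≤ 10|t − 4|, which is < ε once |t − 4| < ε/10.
Take δ = min(2, ε/10). If 0 < |t − 4| < δ then both bounds hold and |t^2 − 16| ≤ 10|t − 4| < 10·(ε/10) = ε.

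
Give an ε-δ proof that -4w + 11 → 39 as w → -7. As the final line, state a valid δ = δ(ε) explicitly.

Let ε > 0. We need δ > 0 so that 0 < |w + 7| < δ implies |(-4w + 11) − 39| < ε.
|(-4w + 11) − 39| = |-4w - 28| = 4|w + 7|.
Thus it suffices that |w + 7| < ε/4.
Take δ = ε/4. If 0 < |w + 7| < δ then |(-4w + 11) − 39| = 4|w + 7| < 4·(ε/4) = ε.

δ = ε/4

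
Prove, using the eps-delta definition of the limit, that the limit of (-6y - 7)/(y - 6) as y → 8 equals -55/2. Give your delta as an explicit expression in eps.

Let eps > 0 be given. We want delta > 0 with 0 < |y − 8| < delta ⇒ |(-6y - 7)/(y - 6) + 55/2| < eps.
Combining over a common denominator, (-6y - 7)/(y - 6) + 55/2 = [(-6y - 7)·2 − (-55)·(y - 6)] / [2·(y - 6)] = 43(y − 8) / (2(y - 6)).
So |(-6y - 7)/(y - 6) + 55/2| = 43|y − 8| / (2·|y − 6|).
Restrict delta ≤ 1. Then |y − 8| < 1 gives |y − 6| = |(y − 8) + 2| ≥ 2 − 1 = 1.
Hence |(-6y - 7)/(y - 6) + 55/2| < 43|y − 8|/(2·1) = (43/2)|y − 8|, which is < eps once |y − 8| < (2/43)eps.
Take delta = min(1, (2/43)eps). Then 0 < |y − 8| < delta forces both bounds, so |(-6y - 7)/(y - 6) + 55/2| < eps.

delta = min(1, (2/43)eps)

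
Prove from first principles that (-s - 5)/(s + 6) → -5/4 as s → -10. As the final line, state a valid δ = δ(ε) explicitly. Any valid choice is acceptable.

Suppose ε > 0. We want δ > 0 with 0 < |s + 10| < δ ⇒ |(-s - 5)/(s + 6) + 5/4| < ε.
Combining over a common denominator, (-s - 5)/(s + 6) + 5/4 = [(-s - 5)·(-4) − 5·(s + 6)] / [(-4)·(s + 6)] = -1(s + 10) / ((-4)(s + 6)).
So |(-s - 5)/(s + 6) + 5/4| = |s + 10| / (4·|s + 6|).
Restrict δ ≤ 2. Then |s + 10| < 2 gives |s + 6| = |(s + 10) + (-4)| ≥ 4 − 2 = 2.
Hence |(-s - 5)/(s + 6) + 5/4| < |s + 10|/(4·2) = (1/8)|s + 10|, which is < ε once |s + 10| < 8ε.
Take δ = min(2, 8ε). Then 0 < |s + 10| < δ forces both bounds, so |(-s - 5)/(s + 6) + 5/4| < ε.

δ = min(2, 8ε)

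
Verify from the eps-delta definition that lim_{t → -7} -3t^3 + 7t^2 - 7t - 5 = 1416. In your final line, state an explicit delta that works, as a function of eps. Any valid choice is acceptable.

delta = min(1, eps/619)

Let eps > 0 be given. We want delta > 0 such that 0 < |t + 7| < delta implies |(-3t^3 + 7t^2 - 7t - 5) − 1416| < eps.
(-3t^3 + 7t^2 - 7t - 5) − 1416 = -3t^3 + 7t^2 - 7t - 1421 = (t + 7)(-3t^2 + 28t - 203).
So |(-3t^3 + 7t^2 - 7t - 5) − 1416| = |t + 7|·|-3t^2 + 28t - 203|.
Require delta ≤ 1. Then |t + 7| < 1 gives |t| < 8, and by the triangle inequality |-3t^2 + 28t - 203| ≤ 3·8^2 + 28·8 + 203 = 619.
Hence |(-3t^3 + 7t^2 - 7t - 5) − 1416| ≤ 619|t + 7| < eps provided |t + 7| < eps/619.
Take delta = min(1, eps/619). Then 0 < |t + 7| < delta gives both |t + 7| < 1 and |t + 7| < eps/619, so |(-3t^3 + 7t^2 - 7t - 5) − 1416| < eps.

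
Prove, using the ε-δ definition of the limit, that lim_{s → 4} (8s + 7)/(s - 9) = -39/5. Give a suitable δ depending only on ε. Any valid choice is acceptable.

δ = min(5/2, (25/158)ε)

Let ε > 0 be given. We want δ > 0 with 0 < |s − 4| < δ ⇒ |(8s + 7)/(s - 9) + 39/5| < ε.
Combining over a common denominator, (8s + 7)/(s - 9) + 39/5 = [(8s + 7)·(-5) − 39·(s - 9)] / [(-5)·(s - 9)] = -79(s − 4) / ((-5)(s - 9)).
So |(8s + 7)/(s - 9) + 39/5| = 79|s − 4| / (5·|s − 9|).
Require δ ≤ 5/2, so |s − 9| ≥ |-5| − |s − 4| > 5 − 5/2 = 5/2.
Hence |(8s + 7)/(s - 9) + 39/5| < 79|s − 4|/(5·(5/2)) = (158/25)|s − 4|, which is < ε once |s − 4| < (25/158)ε.
Take δ = min(5/2, (25/158)ε). Then 0 < |s − 4| < δ forces both bounds, so |(8s + 7)/(s - 9) + 39/5| < ε.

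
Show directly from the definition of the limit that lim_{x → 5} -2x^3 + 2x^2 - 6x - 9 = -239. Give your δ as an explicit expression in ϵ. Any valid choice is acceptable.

δ = min(2, ϵ/200)

Suppose ϵ > 0. We want δ > 0 such that 0 < |x − 5| < δ implies |(-2x^3 + 2x^2 - 6x - 9) + 239| < ϵ.
(-2x^3 + 2x^2 - 6x - 9) + 239 = -2x^3 + 2x^2 - 6x + 230 = (x − 5)(-2x^2 - 8x - 46).
So |(-2x^3 + 2x^2 - 6x - 9) + 239| = |x − 5|·|-2x^2 - 8x - 46|.
Assume first that |x − 5| < 2, so |x| < 7. Then |-2x^2 - 8x - 46| ≤ 2·7^2 + 8·7 + 46 = 200.
Hence |(-2x^3 + 2x^2 - 6x - 9) + 239| ≤ 200|x − 5| < ϵ provided |x − 5| < ϵ/200.
Take δ = min(2, ϵ/200). Then 0 < |x − 5| < δ gives both |x − 5| < 2 and |x − 5| < ϵ/200, so |(-2x^3 + 2x^2 - 6x - 9) + 239| < ϵ.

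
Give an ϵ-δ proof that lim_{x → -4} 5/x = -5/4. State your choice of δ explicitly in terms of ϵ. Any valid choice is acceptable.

δ = min(2, (8/5)ϵ)

Fix ϵ > 0. We seek δ > 0 such that 0 < |x + 4| < δ implies |5/x + 5/4| < ϵ.
|5/x + 5/4| = 5·|-4 − x|/(4·|x|) = 5|x + 4|/(4|x|).
Require δ ≤ 2 so that |x| > 4 − 2 = 2, hence 4|x| > 8.
Then |5/x + 5/4| < 5|x + 4|/8, which is < ϵ when |x + 4| < (8/5)ϵ.
Take δ = min(2, (8/5)ϵ). Then 0 < |x + 4| < δ gives both |x + 4| < 2 and |x + 4| < (8/5)ϵ, so |5/x + 5/4| < ϵ.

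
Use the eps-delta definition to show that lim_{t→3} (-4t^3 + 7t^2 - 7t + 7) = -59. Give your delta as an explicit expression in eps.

Suppose eps > 0. We want delta > 0 such that 0 < |t − 3| < delta implies |(-4t^3 + 7t^2 - 7t + 7) + 59| < eps.
(-4t^3 + 7t^2 - 7t + 7) + 59 = -4t^3 + 7t^2 - 7t + 66 = (t − 3)(-4t^2 - 5t - 22).
So |(-4t^3 + 7t^2 - 7t + 7) + 59| = |t − 3|·|-4t^2 - 5t - 22|.
Assume first that |t − 3| < 2, so |t| < 5. Then |-4t^2 - 5t - 22| ≤ 4·5^2 + 5·5 + 22 = 147.
Hence |(-4t^3 + 7t^2 - 7t + 7) + 59| ≤ 147|t − 3| < eps provided |t − 3| < eps/147.
Choosing delta = min(2, eps/147) ensures both conditions, hence |(-4t^3 + 7t^2 - 7t + 7) + 59| < eps.

delta = min(2, eps/147)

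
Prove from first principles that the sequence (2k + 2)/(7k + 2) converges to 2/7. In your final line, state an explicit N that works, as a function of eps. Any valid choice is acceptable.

N = (10/49)/eps

Let eps > 0. For k ≥ 1, |(2k + 2)/(7k + 2) − (2/7)| = |10|/(7(7k + 2)) = 10/(7(7k + 2)).
Since 7k + 2 ≥ 7k for k ≥ 1, this is ≤ 10/(7·7k) = (10/49)/k.
So |(2k + 2)/(7k + 2) − (2/7)| < eps whenever k > (10/49)/eps.
Take N = (10/49)/eps. If k > N then |(2k + 2)/(7k + 2) − (2/7)| ≤ (10/49)/k < eps.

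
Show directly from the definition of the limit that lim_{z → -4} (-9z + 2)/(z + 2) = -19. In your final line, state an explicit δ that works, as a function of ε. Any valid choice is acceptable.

Suppose ε > 0. We want δ > 0 with 0 < |z + 4| < δ ⇒ |(-9z + 2)/(z + 2) + 19| < ε.
Combining over a common denominator, (-9z + 2)/(z + 2) + 19 = [(-9z + 2)·(-2) − 38·(z + 2)] / [(-2)·(z + 2)] = -20(z + 4) / ((-2)(z + 2)).
So |(-9z + 2)/(z + 2) + 19| = 20|z + 4| / (2·|z + 2|).
Require δ ≤ 1, so |z + 2| ≥ |-2| − |z + 4| > 2 − 1 = 1.
Hence |(-9z + 2)/(z + 2) + 19| < 20|z + 4|/(2·1) = 10|z + 4|, which is < ε once |z + 4| < (1/10)ε.
Take δ = min(1, (1/10)ε). Then 0 < |z + 4| < δ forces both bounds, so |(-9z + 2)/(z + 2) + 19| < ε.

δ = min(1, (1/10)ε)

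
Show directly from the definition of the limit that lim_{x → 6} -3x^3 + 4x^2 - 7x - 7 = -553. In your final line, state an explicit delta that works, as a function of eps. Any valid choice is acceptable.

Suppose eps > 0. We want delta > 0 such that 0 < |x − 6| < delta implies |(-3x^3 + 4x^2 - 7x - 7) + 553| < eps.
(-3x^3 + 4x^2 - 7x - 7) + 553 = -3x^3 + 4x^2 - 7x + 546 = (x − 6)(-3x^2 - 14x - 91).
So |(-3x^3 + 4x^2 - 7x - 7) + 553| = |x − 6|·|-3x^2 - 14x - 91|.
Require delta ≤ 1. Then |x − 6| < 1 gives |x| < 7, and by the triangle inequality |-3x^2 - 14x - 91| ≤ 3·7^2 + 14·7 + 91 = 336.
Hence |(-3x^3 + 4x^2 - 7x - 7) + 553| ≤ 336|x − 6| < eps provided |x − 6| < eps/336.
Take delta = min(1, eps/336). Then 0 < |x − 6| < delta gives both |x − 6| < 1 and |x − 6| < eps/336, so |(-3x^3 + 4x^2 - 7x - 7) + 553| < eps.

delta = min(1, eps/336)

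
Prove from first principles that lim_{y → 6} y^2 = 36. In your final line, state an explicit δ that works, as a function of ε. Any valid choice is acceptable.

Suppose ε > 0. We seek δ > 0 with 0 < |y − 6| < δ ⇒ |y^2 − 36| < ε.
Factor: y^2 − 36 = (y − 6)(y + 6), so |y^2 − 36| = |y − 6|·|y + 6|.
Impose δ ≤ 2 so that |y| < 8; then |y + 6| ≤ 14.
Hence |y^2 − 36| ≤ 14|y − 6|, which is < ε once |y − 6| < ε/14.
Take δ = min(2, ε/14). If 0 < |y − 6| < δ then both bounds hold and |y^2 − 36| ≤ 14|y − 6| < 14·(ε/14) = ε.

δ = min(2, ε/14)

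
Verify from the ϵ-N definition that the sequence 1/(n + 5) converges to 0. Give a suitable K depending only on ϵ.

K = 1/ϵ

Let ϵ > 0 be given. For n ≥ 1, |1/(n + 5) − 0| = 1/(n + 5) ≤ 1/n.
We need 1/n < ϵ, i.e. n > 1/ϵ.
Take K = 1/ϵ. If n > K then |1/(n + 5)| ≤ 1/n < ϵ.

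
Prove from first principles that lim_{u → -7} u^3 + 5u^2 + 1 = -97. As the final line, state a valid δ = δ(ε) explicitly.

δ = min(1, ε/94)

Let ε > 0. We want δ > 0 such that 0 < |u + 7| < δ implies |(u^3 + 5u^2 + 1) + 97| < ε.
(u^3 + 5u^2 + 1) + 97 = u^3 + 5u^2 + 98 = (u + 7)(u^2 - 2u + 14).
So |(u^3 + 5u^2 + 1) + 97| = |u + 7|·|u^2 - 2u + 14|.
Assume first that |u + 7| < 1, so |u| < 8. Then |u^2 - 2u + 14| ≤ 8^2 + 2·8 + 14 = 94.
Hence |(u^3 + 5u^2 + 1) + 97| ≤ 94|u + 7| < ε provided |u + 7| < ε/94.
Choosing δ = min(1, ε/94) ensures both conditions, hence |(u^3 + 5u^2 + 1) + 97| < ε.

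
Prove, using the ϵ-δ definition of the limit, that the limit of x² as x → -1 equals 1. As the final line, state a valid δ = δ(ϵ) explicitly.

Let ϵ > 0. We seek δ > 0 with 0 < |x + 1| < δ ⇒ |x² − 1| < ϵ.
Factor: x² − 1 = (x + 1)(x - 1), so |x² − 1| = |x + 1|·|x - 1|.
Impose δ ≤ 1 so that |x| < 2; then |x - 1| ≤ 3.
Hence |x² − 1| ≤ 3|x + 1|, which is < ϵ once |x + 1| < ϵ/3.
Take δ = min(1, ϵ/3). If 0 < |x + 1| < δ then both bounds hold and |x² − 1| ≤ 3|x + 1| < 3·(ϵ/3) = ϵ.

δ = min(1, ϵ/3)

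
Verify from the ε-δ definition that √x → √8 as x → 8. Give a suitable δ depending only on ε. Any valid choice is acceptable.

δ = min(8, √8·ε)

Suppose ε > 0. We want δ > 0 such that 0 < |x − 8| < δ implies |√x − √8| < ε.
Rationalise: √x − √8 = (x − 8)/(√x + √8), so |√x − √8| = |x − 8|/(√x + √8).
Restrict δ ≤ 8 so that |x − 8| < 8 forces x > 0, and then √x + √8 > √8.
Hence |√x − √8| < |x − 8|/√8, which is < ε once |x − 8| < √8·ε.
Take δ = min(8, √8·ε). If 0 < |x − 8| < δ then x > 0 and |√x − √8| < |x − 8|/√8 < ε.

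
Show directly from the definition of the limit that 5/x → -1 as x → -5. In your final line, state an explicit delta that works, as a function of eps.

delta = min(5/2, (5/2)eps)

Let eps > 0 be given. We seek delta > 0 such that 0 < |x + 5| < delta implies |5/x + 1| < eps.
|5/x + 1| = 5·|-5 − x|/(5·|x|) = 5|x + 5|/(5|x|).
Require delta ≤ 5/2 so that |x| > 5 − 5/2 = 5/2, hence 5|x| > 25/2.
Then |5/x + 1| < 5|x + 5|/(25/2), which is < eps when |x + 5| < (5/2)eps.
Take delta = min(5/2, (5/2)eps). Then 0 < |x + 5| < delta gives both |x + 5| < 5/2 and |x + 5| < (5/2)eps, so |5/x + 1| < eps.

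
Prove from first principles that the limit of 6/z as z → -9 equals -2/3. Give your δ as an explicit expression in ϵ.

Fix ϵ > 0. We seek δ > 0 such that 0 < |z + 9| < δ implies |6/z + 2/3| < ϵ.
|6/z + 2/3| = 6·|-9 − z|/(9·|z|) = 6|z + 9|/(9|z|).
Require δ ≤ 9/2 so that |z| > 9 − 9/2 = 9/2, hence 9|z| > 81/2.
Then |6/z + 2/3| < 6|z + 9|/(81/2), which is < ϵ when |z + 9| < (27/4)ϵ.
Take δ = min(9/2, (27/4)ϵ). Then 0 < |z + 9| < δ gives both |z + 9| < 9/2 and |z + 9| < (27/4)ϵ, so |6/z + 2/3| < ϵ.

δ = min(9/2, (27/4)ϵ)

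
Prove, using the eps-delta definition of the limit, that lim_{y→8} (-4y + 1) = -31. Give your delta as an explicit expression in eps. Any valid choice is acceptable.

delta = eps/4

Fix eps > 0. We need delta > 0 so that 0 < |y − 8| < delta implies |(-4y + 1) + 31| < eps.
|(-4y + 1) + 31| = |-4y + 32| = 4|y − 8|.
Thus it suffices that |y − 8| < eps/4.
Take delta = eps/4. If 0 < |y − 8| < delta then |(-4y + 1) + 31| = 4|y − 8| < 4·(eps/4) = eps.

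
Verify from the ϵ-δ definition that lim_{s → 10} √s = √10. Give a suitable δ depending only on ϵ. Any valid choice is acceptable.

δ = min(10, √10·ϵ)

Suppose ϵ > 0. We want δ > 0 such that 0 < |s − 10| < δ implies |√s − √10| < ϵ.
Rationalise: √s − √10 = (s − 10)/(√s + √10), so |√s − √10| = |s − 10|/(√s + √10).
Restrict δ ≤ 10 so that |s − 10| < 10 forces s > 0, and then √s + √10 > √10.
Hence |√s − √10| < |s − 10|/√10, which is < ϵ once |s − 10| < √10·ϵ.
Take δ = min(10, √10·ϵ). If 0 < |s − 10| < δ then s > 0 and |√s − √10| < |s − 10|/√10 < ϵ.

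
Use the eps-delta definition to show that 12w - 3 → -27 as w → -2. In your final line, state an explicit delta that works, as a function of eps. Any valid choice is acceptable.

delta = eps/12

Let eps > 0. We need delta > 0 so that 0 < |w + 2| < delta implies |(12w - 3) + 27| < eps.
|(12w - 3) + 27| = |12w + 24| = 12|w + 2|.
Thus it suffices that |w + 2| < eps/12.
Choosing delta = eps/12 gives |(12w - 3) + 27| = 12|w + 2| < eps whenever |w + 2| < delta.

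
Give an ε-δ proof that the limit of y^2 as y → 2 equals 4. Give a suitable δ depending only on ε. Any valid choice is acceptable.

Let ε > 0 be given. We seek δ > 0 with 0 < |y − 2| < δ ⇒ |y^2 − 4| < ε.
Factor: y^2 − 4 = (y − 2)(y + 2), so |y^2 − 4| = |y − 2|·|y + 2|.
Impose δ ≤ 1 so that |y| < 3; then |y + 2| ≤ 5.
Hence |y^2 − 4| ≤ 5|y − 2|, which is < ε once |y − 2| < ε/5.
Take δ = min(1, ε/5). If 0 < |y − 2| < δ then both bounds hold and |y^2 − 4| ≤ 5|y − 2| < 5·(ε/5) = ε.

δ = min(1, ε/5)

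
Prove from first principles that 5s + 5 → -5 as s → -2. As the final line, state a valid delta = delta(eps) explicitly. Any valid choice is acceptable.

delta = eps/5

Let eps > 0 be given. We need delta > 0 so that 0 < |s + 2| < delta implies |(5s + 5) + 5| < eps.
Since (5s + 5) + 5 = 5(s + 2), we have |(5s + 5) + 5| = 5|s + 2|.
Thus it suffices that |s + 2| < eps/5.
Take delta = eps/5. If 0 < |s + 2| < delta then |(5s + 5) + 5| = 5|s + 2| < 5·(eps/5) = eps.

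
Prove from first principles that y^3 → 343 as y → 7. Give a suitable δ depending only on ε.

δ = min(1, ε/169)

Suppose ε > 0. We seek δ > 0 with 0 < |y − 7| < δ ⇒ |y^3 − 343| < ε.
Factor: y^3 − 343 = (y − 7)(y^2 + 7y + 49), so |y^3 − 343| = |y − 7|·|y^2 + 7y + 49|.
Impose δ ≤ 1 so that |y| < 8; then |y^2 + 7y + 49| ≤ 169.
Hence |y^3 − 343| ≤ 169|y − 7|, which is < ε once |y − 7| < ε/169.
Take δ = min(1, ε/169). If 0 < |y − 7| < δ then both bounds hold and |y^3 − 343| ≤ 169|y − 7| < 169·(ε/169) = ε.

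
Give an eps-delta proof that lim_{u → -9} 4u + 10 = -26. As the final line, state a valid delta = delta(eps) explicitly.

delta = eps/4

Fix eps > 0. We need delta > 0 so that 0 < |u + 9| < delta implies |(4u + 10) + 26| < eps.
|(4u + 10) + 26| = |4u + 36| = 4|u + 9|.
Thus it suffices that |u + 9| < eps/4.
Choosing delta = eps/4 gives |(4u + 10) + 26| = 4|u + 9| < eps whenever |u + 9| < delta.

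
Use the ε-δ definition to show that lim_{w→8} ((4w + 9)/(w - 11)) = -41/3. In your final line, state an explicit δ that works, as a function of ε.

δ = min(3/2, (9/106)ε)

Fix ε > 0. We want δ > 0 with 0 < |w − 8| < δ ⇒ |(4w + 9)/(w - 11) + 41/3| < ε.
Combining over a common denominator, (4w + 9)/(w - 11) + 41/3 = [(4w + 9)·(-3) − 41·(w - 11)] / [(-3)·(w - 11)] = -53(w − 8) / ((-3)(w - 11)).
So |(4w + 9)/(w - 11) + 41/3| = 53|w − 8| / (3·|w − 11|).
Restrict δ ≤ 3/2. Then |w − 8| < 3/2 gives |w − 11| = |(w − 8) + (-3)| ≥ 3 − 3/2 = 3/2.
Hence |(4w + 9)/(w - 11) + 41/3| < 53|w − 8|/(3·(3/2)) = (106/9)|w − 8|, which is < ε once |w − 8| < (9/106)ε.
Take δ = min(3/2, (9/106)ε). Then 0 < |w − 8| < δ forces both bounds, so |(4w + 9)/(w - 11) + 41/3| < ε.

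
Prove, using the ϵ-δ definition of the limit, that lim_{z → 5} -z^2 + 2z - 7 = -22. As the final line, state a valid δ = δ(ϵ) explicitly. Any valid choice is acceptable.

Let ϵ > 0. We want δ > 0 such that 0 < |z − 5| < δ implies |(-z^2 + 2z - 7) + 22| < ϵ.
(-z^2 + 2z - 7) + 22 = -z^2 + 2z + 15 = (z − 5)(-z - 3).
So |(-z^2 + 2z - 7) + 22| = |z − 5|·|-z - 3|.
Assume first that |z − 5| < 1, so |z| < 6. Then |-z - 3| ≤ 6 + 3 = 9.
Hence |(-z^2 + 2z - 7) + 22| ≤ 9|z − 5| < ϵ provided |z − 5| < ϵ/9.
Take δ = min(1, ϵ/9). Then 0 < |z − 5| < δ gives both |z − 5| < 1 and |z − 5| < ϵ/9, so |(-z^2 + 2z - 7) + 22| < ϵ.

δ = min(1, ϵ/9)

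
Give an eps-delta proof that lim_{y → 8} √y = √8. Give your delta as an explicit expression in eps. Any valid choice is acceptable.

delta = min(8, √8·eps)

Fix eps > 0. We want delta > 0 such that 0 < |y − 8| < delta implies |√y − √8| < eps.
Rationalise: √y − √8 = (y − 8)/(√y + √8), so |√y − √8| = |y − 8|/(√y + √8).
Restrict delta ≤ 8 so that |y − 8| < 8 forces y > 0, and then √y + √8 > √8.
Hence |√y − √8| < |y − 8|/√8, which is < eps once |y − 8| < √8·eps.
Take delta = min(8, √8·eps). If 0 < |y − 8| < delta then y > 0 and |√y − √8| < |y − 8|/√8 < eps.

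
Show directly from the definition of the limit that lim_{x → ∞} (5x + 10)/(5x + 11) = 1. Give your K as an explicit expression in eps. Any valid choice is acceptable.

Let eps > 0 be given. We seek K > 0 such that x > K implies |(5x + 10)/(5x + 11) − 1| < eps.
(5x + 10)/(5x + 11) − 1 = (5(5x + 10) − 5(5x + 11)) / (5(5x + 11)) = -5/(5(5x + 11)).
For x > 0 we have 5x + 11 > 5x, so |(5x + 10)/(5x + 11) − 1| = 5/(5(5x + 11)) < 5/(5·5x) = (1/5)/x.
Thus |(5x + 10)/(5x + 11) − 1| < eps whenever x > (1/5)/eps.
Take K = (1/5)/eps. If x > K then |(5x + 10)/(5x + 11) − 1| < (1/5)/x < eps.

K = (1/5)/eps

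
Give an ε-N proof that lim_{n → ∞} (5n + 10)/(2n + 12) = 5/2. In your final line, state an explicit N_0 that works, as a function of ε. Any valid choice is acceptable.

N_0 = 10/ε

Let ε > 0. For n ≥ 1, |(5n + 10)/(2n + 12) − (5/2)| = |-40|/(2(2n + 12)) = 40/(2(2n + 12)).
Since 2n + 12 ≥ 2n for n ≥ 1, this is ≤ 40/(2·2n) = 10/n.
So |(5n + 10)/(2n + 12) − (5/2)| < ε whenever n > 10/ε.
Take N_0 = 10/ε. If n > N_0 then |(5n + 10)/(2n + 12) − (5/2)| ≤ 10/n < ε.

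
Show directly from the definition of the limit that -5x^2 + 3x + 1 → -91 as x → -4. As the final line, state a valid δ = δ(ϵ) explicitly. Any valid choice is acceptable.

Fix ϵ > 0. We want δ > 0 such that 0 < |x + 4| < δ implies |(-5x^2 + 3x + 1) + 91| < ϵ.
(-5x^2 + 3x + 1) + 91 = -5x^2 + 3x + 92 = (x + 4)(-5x + 23).
So |(-5x^2 + 3x + 1) + 91| = |x + 4|·|-5x + 23|.
Assume first that |x + 4| < 1, so |x| < 5. Then |-5x + 23| ≤ 5·5 + 23 = 48.
Hence |(-5x^2 + 3x + 1) + 91| ≤ 48|x + 4| < ϵ provided |x + 4| < ϵ/48.
Choosing δ = min(1, ϵ/48) ensures both conditions, hence |(-5x^2 + 3x + 1) + 91| < ϵ.

δ = min(1, ϵ/48)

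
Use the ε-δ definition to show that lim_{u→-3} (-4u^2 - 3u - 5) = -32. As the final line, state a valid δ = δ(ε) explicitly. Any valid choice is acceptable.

δ = min(1, ε/25)

Fix ε > 0. We want δ > 0 such that 0 < |u + 3| < δ implies |(-4u^2 - 3u - 5) + 32| < ε.
(-4u^2 - 3u - 5) + 32 = -4u^2 - 3u + 27 = (u + 3)(-4u + 9).
So |(-4u^2 - 3u - 5) + 32| = |u + 3|·|-4u + 9|.
Assume first that |u + 3| < 1, so |u| < 4. Then |-4u + 9| ≤ 4·4 + 9 = 25.
Hence |(-4u^2 - 3u - 5) + 32| ≤ 25|u + 3| < ε provided |u + 3| < ε/25.
Choosing δ = min(1, ε/25) ensures both conditions, hence |(-4u^2 - 3u - 5) + 32| < ε.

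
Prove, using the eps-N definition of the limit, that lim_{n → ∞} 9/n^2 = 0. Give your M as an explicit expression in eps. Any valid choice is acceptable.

Let eps > 0 be given. For n ≥ 1, |9/n^2 − 0| = 9/n^2.
9/n^2 < eps ⇔ n^2 > 9/eps ⇔ n > (9/eps)^{1/2}.
Take M = (9/eps)^{1/2}. Then n > M implies 9/n^2 < eps.

M = (9/eps)^{1/2}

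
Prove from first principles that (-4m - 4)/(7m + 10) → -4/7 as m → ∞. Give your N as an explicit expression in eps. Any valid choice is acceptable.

Let eps > 0. For m ≥ 1, |(-4m - 4)/(7m + 10) + 4/7| = |12|/(7(7m + 10)) = 12/(7(7m + 10)).
Since 7m + 10 ≥ 7m for m ≥ 1, this is ≤ 12/(7·7m) = (12/49)/m.
So |(-4m - 4)/(7m + 10) + 4/7| < eps whenever m > (12/49)/eps.
Take N = (12/49)/eps. If m > N then |(-4m - 4)/(7m + 10) + 4/7| ≤ (12/49)/m < eps.

N = (12/49)/eps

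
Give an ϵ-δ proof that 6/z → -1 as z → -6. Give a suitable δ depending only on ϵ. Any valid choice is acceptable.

Let ϵ > 0. We seek δ > 0 such that 0 < |z + 6| < δ implies |6/z + 1| < ϵ.
|6/z + 1| = 6·|-6 − z|/(6·|z|) = 6|z + 6|/(6|z|).
Restrict δ ≤ 3. Then |z + 6| < 3 gives |z| > 3, so 6|z| > 18.
Then |6/z + 1| < 6|z + 6|/18, which is < ϵ when |z + 6| < 3ϵ.
Take δ = min(3, 3ϵ). Then 0 < |z + 6| < δ gives both |z + 6| < 3 and |z + 6| < 3ϵ, so |6/z + 1| < ϵ.

δ = min(3, 3ϵ)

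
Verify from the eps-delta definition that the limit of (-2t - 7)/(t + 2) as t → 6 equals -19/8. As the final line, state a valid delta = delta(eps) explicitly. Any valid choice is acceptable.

Suppose eps > 0. We want delta > 0 with 0 < |t − 6| < delta ⇒ |(-2t - 7)/(t + 2) + 19/8| < eps.
Combining over a common denominator, (-2t - 7)/(t + 2) + 19/8 = [(-2t - 7)·8 − (-19)·(t + 2)] / [8·(t + 2)] = 3(t − 6) / (8(t + 2)).
So |(-2t - 7)/(t + 2) + 19/8| = 3|t − 6| / (8·|t + 2|).
Require delta ≤ 4, so |t + 2| ≥ |8| − |t − 6| > 8 − 4 = 4.
Hence |(-2t - 7)/(t + 2) + 19/8| < 3|t − 6|/(8·4) = (3/32)|t − 6|, which is < eps once |t − 6| < (32/3)eps.
Take delta = min(4, (32/3)eps). Then 0 < |t − 6| < delta forces both bounds, so |(-2t - 7)/(t + 2) + 19/8| < eps.

delta = min(4, (32/3)eps)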